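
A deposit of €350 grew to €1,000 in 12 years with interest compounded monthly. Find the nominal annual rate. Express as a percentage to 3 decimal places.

The 144-period growth factor is 1,000/350 = 2.85714.
r/12 = 2.85714^(1/144) − 1 ≈ 0.00731707, so r ≈ 12·0.00731707 = 8.78049%.

8.780%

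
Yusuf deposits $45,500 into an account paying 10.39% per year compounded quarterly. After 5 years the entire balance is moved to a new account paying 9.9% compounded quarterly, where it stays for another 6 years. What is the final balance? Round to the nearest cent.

Phase 1: 45,500·(1 + 0.025975)^20 ≈ 75,988.3414.
Phase 2: 75,988.3414·(1 + 0.02475)^24 ≈ 136,639.7985.

$136,639.80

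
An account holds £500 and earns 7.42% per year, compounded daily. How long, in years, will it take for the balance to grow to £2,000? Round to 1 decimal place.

18.7 years

(1 + 0.000203288)^(365t) = 2,000/500 = 4.
365t·ln(1 + 0.000203288) = ln(4); 365t = 1.3863/0.000203267 ≈ 6820.0657.
t ≈ 18.6851 years.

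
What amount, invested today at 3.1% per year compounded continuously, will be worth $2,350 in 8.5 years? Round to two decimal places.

P = A·e^(−rt) = 2,350·e^(−0.2635).
e^(−0.2635) ≈ 0.7683576224, so P ≈ 1,805.6404.

$1,805.64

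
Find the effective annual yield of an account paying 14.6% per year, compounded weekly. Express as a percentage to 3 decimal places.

15.696%

One year is 52 periods at 0.00280769 each: (1 + 0.00280769)^52 ≈ 1.156959.
EAR = 1.156959 − 1 ≈ 15.69595%.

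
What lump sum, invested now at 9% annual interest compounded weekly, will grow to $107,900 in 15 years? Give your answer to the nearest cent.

Growth factor = (1 + 0.09/52)^780 ≈ 3.85292683755.
P = 107,900/3.85292683755 ≈ 28,004.6844.

$28,004.68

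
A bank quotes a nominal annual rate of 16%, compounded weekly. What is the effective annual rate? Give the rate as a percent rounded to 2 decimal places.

17.32%

One year is 52 periods at 0.00307692 each: (1 + 0.00307692)^52 ≈ 1.173223.
EAR = 1.173223 − 1 ≈ 17.32226%.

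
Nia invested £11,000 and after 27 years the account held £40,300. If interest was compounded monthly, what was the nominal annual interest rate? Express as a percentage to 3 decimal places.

4.819%

The 324-period growth factor is 40,300/11,000 = 3.66364.
r/12 = 3.66364^(1/324) − 1 ≈ 0.00401562, so r ≈ 12·0.00401562 = 4.81875%.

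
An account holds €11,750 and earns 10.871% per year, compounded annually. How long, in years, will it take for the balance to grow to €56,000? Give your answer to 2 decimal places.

15.13 years

We need (1 + 0.10871)^t = 4.766, so t = ln 4.766 / ln 1.10871 ≈ 15.1312.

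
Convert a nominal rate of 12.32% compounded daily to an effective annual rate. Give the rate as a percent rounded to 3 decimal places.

EAR = (1 + 12.32%/365)^365 − 1 = (1 + 0.000337534)^365 − 1.
(1 + 0.000337534)^365 ≈ 1.131087, so EAR ≈ 13.10871%.

13.109%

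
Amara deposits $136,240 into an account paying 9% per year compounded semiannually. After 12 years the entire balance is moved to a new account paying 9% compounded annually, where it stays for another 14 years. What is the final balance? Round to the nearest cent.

After 12 years at 9%: 136,240 × 2.876013834007 ≈ 391,828.1247.
Then 14 years at 9%: 391,828.1247 × 3.341727027236 ≈ 1,309,382.6345.

$1,309,382.63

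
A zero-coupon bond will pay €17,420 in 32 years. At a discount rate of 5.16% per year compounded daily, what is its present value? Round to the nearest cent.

Periodic rate = 5.16%/365 = 0.00014137; 11680 periods.
P = 17,420/(1 + 0.0516/365)^11680 ≈ 17,420/5.2126235842 ≈ 3,341.8872.

€3,341.89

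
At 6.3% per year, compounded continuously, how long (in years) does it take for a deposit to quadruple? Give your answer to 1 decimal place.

e^(0.063t) = 4, so 0.063t = ln 4 ≈ 1.3863.
t ≈ 1.3863/0.063 ≈ 22.0047.

22.0 years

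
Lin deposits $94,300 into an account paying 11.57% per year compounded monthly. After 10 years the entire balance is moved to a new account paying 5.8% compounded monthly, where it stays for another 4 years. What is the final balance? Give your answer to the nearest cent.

After 10 years at 11.57%: 94,300 × 3.162800568 ≈ 298,252.0936.
Then 4 years at 5.8%: 298,252.0936 × 1.26041512804 ≈ 375,921.4507.

$375,921.45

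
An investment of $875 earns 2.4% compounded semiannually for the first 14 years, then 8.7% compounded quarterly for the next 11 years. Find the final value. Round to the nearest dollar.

Phase 1: 875·(1 + 0.012)^28 ≈ 1,221.9752.
Phase 2: 1,221.9752·(1 + 0.02175)^44 ≈ 3,149.3929.

$3,149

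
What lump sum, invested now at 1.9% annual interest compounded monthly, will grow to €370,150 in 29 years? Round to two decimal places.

Growth factor = (1 + 0.019/12)^348 ≈ 1.73423128456.
P = 370,150/1.73423128456 ≈ 213,437.5059.

€213,437.51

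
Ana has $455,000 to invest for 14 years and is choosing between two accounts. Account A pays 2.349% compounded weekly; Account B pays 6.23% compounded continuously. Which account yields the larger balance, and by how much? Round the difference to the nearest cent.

A: (1 + 0.02349/52)^728 ≈ 1.38928016246, so 455,000 × 1.38928016246 ≈ 632,122.4739.
B: e^(0.0623·14) = e^0.8722 ≈ 2.392167837965, so 455,000 × 2.392167837965 ≈ 1,088,436.3663.
Difference ≈ 456,313.8924 in favor of B.

Account B, by $456,313.89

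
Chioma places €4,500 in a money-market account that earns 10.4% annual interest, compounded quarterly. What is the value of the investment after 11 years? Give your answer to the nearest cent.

€13,921.83

Growth factor = (1 + 0.026)^44 ≈ 3.0937404391.
A ≈ 4,500 × 3.0937404391 ≈ 13,921.8320.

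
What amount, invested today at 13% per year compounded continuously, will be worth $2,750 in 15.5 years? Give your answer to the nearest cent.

P = A·e^(−rt) = 2,750·e^(−2.015).
e^(−2.015) ≈ 0.1333204034, so P ≈ 366.6311.

$366.63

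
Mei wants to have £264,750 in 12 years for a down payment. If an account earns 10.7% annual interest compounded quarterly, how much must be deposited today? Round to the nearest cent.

Periodic rate = 10.7%/4 = 0.02675; 48 periods.
P = 264,750/(1 + 0.02675)^48 ≈ 264,750/3.5506360094 ≈ 74,564.1061.

£74,564.11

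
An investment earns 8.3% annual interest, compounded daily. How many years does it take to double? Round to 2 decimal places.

8.35 years

(1 + 0.000227397)^(365t) = 2.
365t = ln 2 / ln(1 + 0.000227397) ≈ 0.69315/0.000227371 ≈ 3048.5239.
t ≈ 8.3521.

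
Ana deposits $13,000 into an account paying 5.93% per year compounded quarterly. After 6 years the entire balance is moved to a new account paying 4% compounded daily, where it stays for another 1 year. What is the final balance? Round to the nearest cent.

$19,262.03

Phase 1: 13,000·(1 + 0.014825)^24 ≈ 18,506.7914.
Phase 2: 18,506.7914·(1 + 0.04/365)^365 ≈ 19,262.0257.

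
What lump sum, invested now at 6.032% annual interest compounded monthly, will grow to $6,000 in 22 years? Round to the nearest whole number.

Growth factor = (1 + 0.06032/12)^264 ≈ 3.757357212.
P = 6,000/3.757357212 ≈ 1,596.8671.

$1,597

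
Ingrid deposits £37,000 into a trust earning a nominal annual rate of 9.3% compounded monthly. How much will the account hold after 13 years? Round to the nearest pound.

Periodic rate = 9.3%/12 = 0.00775; periods = 12·13 = 156.
A = 37,000·(1 + 0.00775)^156 ≈ 37,000·3.33455484388 ≈ 123,378.5292.

£123,379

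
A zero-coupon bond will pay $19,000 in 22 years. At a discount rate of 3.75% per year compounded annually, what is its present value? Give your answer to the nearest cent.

Growth factor = (1 + 0.0375)^22 ≈ 2.2476998596.
P = 19,000/2.2476998596 ≈ 8,453.0859.

$8,453.09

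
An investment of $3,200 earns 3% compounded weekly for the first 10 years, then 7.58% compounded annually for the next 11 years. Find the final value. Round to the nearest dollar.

After 10 years at 3%: 3,200 × 1.349742043 ≈ 4,319.1745.
Then 11 years at 7.58%: 4,319.1745 × 2.233813645 ≈ 9,648.2310.

$9,648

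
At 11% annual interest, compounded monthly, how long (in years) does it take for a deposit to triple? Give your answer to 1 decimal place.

(1 + 0.00916667)^(12t) = 3.
12t = ln 3 / ln(1 + 0.00916667) ≈ 1.0986/0.00912491 ≈ 120.3971.
t ≈ 10.0331.

10.0 years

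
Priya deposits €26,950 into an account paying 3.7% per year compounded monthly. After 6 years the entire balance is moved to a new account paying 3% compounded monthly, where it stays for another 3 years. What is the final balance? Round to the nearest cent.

Phase 1: 26,950·(1 + 0.037/12)^72 ≈ 33,637.5078.
Phase 2: 33,637.5078·(1 + 0.0025)^36 ≈ 36,801.1626.

€36,801.16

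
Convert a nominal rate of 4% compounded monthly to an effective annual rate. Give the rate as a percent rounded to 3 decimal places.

4.074%

EAR = (1 + 4%/12)^12 − 1 = (1 + 0.00333333)^12 − 1.
(1 + 0.00333333)^12 ≈ 1.040742, so EAR ≈ 4.07415%.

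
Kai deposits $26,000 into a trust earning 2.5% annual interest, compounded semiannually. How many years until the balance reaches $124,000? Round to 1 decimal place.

62.9 years

(1 + 0.0125)^(2t) = 124,000/26,000 = 4.7692.
2t·ln(1 + 0.0125) = ln(4.7692); 2t = 1.5622/0.0124225 ≈ 125.7543.
t ≈ 62.8771 years.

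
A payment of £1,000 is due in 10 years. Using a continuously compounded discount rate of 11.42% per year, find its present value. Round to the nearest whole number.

£319

P = A·e^(−rt) = 1,000·e^(−1.142).
e^(−1.142) ≈ 0.319180023, so P ≈ 319.1800.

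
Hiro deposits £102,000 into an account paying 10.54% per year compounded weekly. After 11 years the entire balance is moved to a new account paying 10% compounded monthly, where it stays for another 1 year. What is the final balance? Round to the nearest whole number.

Phase 1: 102,000·(1 + 0.1054/52)^572 ≈ 324,796.6816.
Phase 2: 324,796.6816·(1 + 0.1/12)^12 ≈ 358,807.1384.

£358,807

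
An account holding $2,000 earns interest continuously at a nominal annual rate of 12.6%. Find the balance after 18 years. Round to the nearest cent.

$19,320.12

A = P·e^(rt) = 2,000·e^(0.126·18) = 2,000·e^2.268.
e^2.268 ≈ 9.6600613583, so A ≈ 19,320.1227.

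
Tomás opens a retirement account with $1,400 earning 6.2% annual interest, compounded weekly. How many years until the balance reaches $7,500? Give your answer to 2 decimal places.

27.09 years

We need (1 + 0.00119231)^(52t) = 5.3571, so 52t = ln 5.3571 / ln 1.001192 ≈ 1408.5552.
t ≈ 1408.5552/52 = 27.0876 years.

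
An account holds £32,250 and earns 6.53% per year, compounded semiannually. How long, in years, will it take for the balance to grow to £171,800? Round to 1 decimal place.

We need (1 + 0.03265)^(2t) = 5.3271, so 2t = ln 5.3271 / ln 1.03265 ≈ 52.0666.
t ≈ 52.0666/2 = 26.0333 years.

26.0 years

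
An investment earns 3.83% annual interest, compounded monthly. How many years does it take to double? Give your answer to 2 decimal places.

(1 + 0.00319167)^(12t) = 2.
12t = ln 2 / ln(1 + 0.00319167) ≈ 0.69315/0.00318658 ≈ 217.5204.
t ≈ 18.1267.

18.13 years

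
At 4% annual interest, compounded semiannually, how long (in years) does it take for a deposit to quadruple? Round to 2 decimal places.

(1 + 0.02)^(2t) = 4.
2t = ln 4 / ln(1 + 0.02) ≈ 1.3863/0.0198026 ≈ 70.0056.
t ≈ 35.0028.

35.00 years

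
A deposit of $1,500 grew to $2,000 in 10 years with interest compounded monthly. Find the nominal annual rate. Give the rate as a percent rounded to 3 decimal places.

(1 + r/12)^120 = 2,000/1,500 = 1.33333.
1 + r/12 = 1.33333^(1/120) ≈ 1.0024, so r/12 ≈ 0.00240023.
r ≈ 12·0.00240023 = 2.88027%.

2.880%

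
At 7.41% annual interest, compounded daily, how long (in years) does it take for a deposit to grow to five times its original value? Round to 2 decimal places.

21.72 years

(1 + 0.000203014)^(365t) = 5.
365t = ln 5 / ln(1 + 0.000203014) ≈ 1.6094/0.000202993 ≈ 7928.5353.
t ≈ 21.7220.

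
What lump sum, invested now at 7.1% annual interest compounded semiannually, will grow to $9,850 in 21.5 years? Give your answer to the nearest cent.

$2,197.77

Growth factor = (1 + 0.0355)^43 ≈ 4.481820295.
P = 9,850/4.481820295 ≈ 2,197.7677.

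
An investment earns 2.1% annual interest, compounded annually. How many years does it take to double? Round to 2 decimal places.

33.35 years

(1 + 0.021)^t = 2.
t = ln 2 / ln(1 + 0.021) ≈ 0.69315/0.0207825 ≈ 33.3524.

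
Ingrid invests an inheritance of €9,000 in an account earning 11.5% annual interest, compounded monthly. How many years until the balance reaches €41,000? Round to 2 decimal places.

(1 + 0.00958333)^(12t) = 41,000/9,000 = 4.5556.
12t·ln(1 + 0.00958333) = ln(4.5556); 12t = 1.5163/0.0095377 ≈ 158.9845.
t ≈ 13.2487 years.

13.25 years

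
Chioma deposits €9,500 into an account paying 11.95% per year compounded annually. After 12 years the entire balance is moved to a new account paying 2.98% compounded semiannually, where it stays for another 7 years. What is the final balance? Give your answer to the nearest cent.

Phase 1: 9,500·(1 + 0.1195)^12 ≈ 36,813.9807.
Phase 2: 36,813.9807·(1 + 0.0149)^14 ≈ 45,283.3258.

€45,283.33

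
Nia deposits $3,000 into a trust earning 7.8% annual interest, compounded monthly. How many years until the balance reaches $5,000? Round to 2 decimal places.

6.57 years

We need (1 + 0.0065)^(12t) = 1.6667, so 12t = ln 1.6667 / ln 1.0065 ≈ 78.8437.
t ≈ 78.8437/12 = 6.5703 years.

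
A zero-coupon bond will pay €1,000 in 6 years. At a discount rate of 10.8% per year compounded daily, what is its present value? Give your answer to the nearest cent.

€523.14

Growth factor = (1 + 0.108/365)^2190 ≈ 1.91153035.
P = 1,000/1.91153035 ≈ 523.1411.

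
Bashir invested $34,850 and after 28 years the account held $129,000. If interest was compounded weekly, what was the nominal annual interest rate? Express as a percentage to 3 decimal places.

(1 + r/52)^1456 = 129,000/34,850 = 3.70158.
1 + r/52 = 3.70158^(1/1456) ≈ 1.000899, so r/52 ≈ 0.000899277.
r ≈ 52·0.000899277 = 4.67624%.

4.676%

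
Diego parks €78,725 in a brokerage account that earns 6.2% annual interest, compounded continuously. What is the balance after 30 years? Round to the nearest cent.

A = P·e^(rt) = 78,725·e^(0.062·30) = 78,725·e^1.86.
e^1.86 ≈ 6.42373677143, so A ≈ 505,708.6773.

€505,708.68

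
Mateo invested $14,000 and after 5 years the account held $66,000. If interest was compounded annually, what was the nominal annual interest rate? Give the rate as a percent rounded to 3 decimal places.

The 5-period growth factor is 66,000/14,000 = 4.71429.
r = 4.71429^(1/5) − 1 ≈ 0.363588, i.e. 36.35880%.

36.359%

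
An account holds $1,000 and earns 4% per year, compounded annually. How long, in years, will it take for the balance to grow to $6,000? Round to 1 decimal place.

We need (1 + 0.04)^t = 6, so t = ln 6 / ln 1.04 ≈ 45.6840.

45.7 years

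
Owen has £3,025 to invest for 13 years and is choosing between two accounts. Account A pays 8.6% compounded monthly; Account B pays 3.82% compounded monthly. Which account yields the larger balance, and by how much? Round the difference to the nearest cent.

Account A, by £4,249.31

Account A growth factor: (1 + 0.086/12)^156 ≈ 3.046559349; balance ≈ 9,215.8420.
Account B growth factor: (1 + 0.0382/12)^156 ≈ 1.641829636; balance ≈ 4,966.5346.
Account A is larger by 4,249.3074.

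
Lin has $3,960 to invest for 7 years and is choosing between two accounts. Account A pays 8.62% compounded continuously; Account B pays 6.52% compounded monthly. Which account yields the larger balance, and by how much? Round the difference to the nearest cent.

Account A, by $997.49

A: e^(0.0862·7) = e^0.6034 ≈ 1.828324548, so 3,960 × 1.828324548 ≈ 7,240.1652.
B: (1 + 0.0652/12)^84 ≈ 1.576432821, so 3,960 × 1.576432821 ≈ 6,242.6740.
Difference ≈ 997.4912 in favor of A.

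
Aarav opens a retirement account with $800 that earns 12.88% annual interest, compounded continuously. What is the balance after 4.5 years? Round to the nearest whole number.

A = P·e^(rt) = 800·e^(0.1288·4.5) = 800·e^0.5796.
e^0.5796 ≈ 1.785324158, so A ≈ 1,428.2593.

$1,428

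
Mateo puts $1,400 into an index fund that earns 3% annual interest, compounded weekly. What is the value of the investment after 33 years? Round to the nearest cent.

$3,766.65

Periodic rate = 3%/52 = 0.000576923; periods = 52·33 = 1716.
A = 1,400·(1 + 0.03/52)^1716 ≈ 1,400·2.690466323 ≈ 3,766.6529.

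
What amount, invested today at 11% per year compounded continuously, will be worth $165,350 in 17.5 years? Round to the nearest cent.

P = A·e^(−rt) = 165,350·e^(−1.925).
e^(−1.925) ≈ 0.145875756856, so P ≈ 24,120.5564.

$24,120.56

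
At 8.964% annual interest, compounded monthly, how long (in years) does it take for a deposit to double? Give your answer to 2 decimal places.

7.76 years

(1 + 0.00747)^(12t) = 2.
12t = ln 2 / ln(1 + 0.00747) ≈ 0.69315/0.00744224 ≈ 93.1369.
t ≈ 7.7614.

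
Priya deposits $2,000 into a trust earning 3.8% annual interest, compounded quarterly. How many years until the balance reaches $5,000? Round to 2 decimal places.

(1 + 0.0095)^(4t) = 5,000/2,000 = 2.5.
4t·ln(1 + 0.0095) = ln(2.5); 4t = 0.91629/0.00945516 ≈ 96.9091.
t ≈ 24.2273 years.

24.23 years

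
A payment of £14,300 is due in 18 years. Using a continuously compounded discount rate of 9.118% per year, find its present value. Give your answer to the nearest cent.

P = A·e^(−rt) = 14,300·e^(−1.64124).
e^(−1.64124) ≈ 0.19373965611, so P ≈ 2,770.4771.

£2,770.48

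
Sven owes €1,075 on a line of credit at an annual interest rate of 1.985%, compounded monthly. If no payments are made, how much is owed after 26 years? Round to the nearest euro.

Growth factor = (1 + 0.01985/12)^312 ≈ 1.674766265.
A ≈ 1,075 × 1.674766265 ≈ 1,800.3737.

€1,800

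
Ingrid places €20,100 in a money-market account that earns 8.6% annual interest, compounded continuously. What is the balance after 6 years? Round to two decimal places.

€33,673.79

A = P·e^(rt) = 20,100·e^(0.086·6) = 20,100·e^0.516.
e^0.516 ≈ 1.6753129774, so A ≈ 33,673.7908.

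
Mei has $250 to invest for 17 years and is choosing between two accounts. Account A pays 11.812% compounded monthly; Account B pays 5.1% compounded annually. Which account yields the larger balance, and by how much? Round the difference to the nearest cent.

A: (1 + 0.11812/12)^204 ≈ 7.375926159, so 250 × 7.375926159 ≈ 1,843.9815.
B: (1 + 0.051)^17 ≈ 2.32941127, so 250 × 2.32941127 ≈ 582.3528.
Difference ≈ 1,261.6287 in favor of A.

Account A, by $1,261.63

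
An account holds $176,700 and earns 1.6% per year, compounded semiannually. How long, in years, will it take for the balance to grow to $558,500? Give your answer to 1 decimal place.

72.2 years

(1 + 0.008)^(2t) = 558,500/176,700 = 3.1607.
2t·ln(1 + 0.008) = ln(3.1607); 2t = 1.1508/0.00796817 ≈ 144.4248.
t ≈ 72.2124 years.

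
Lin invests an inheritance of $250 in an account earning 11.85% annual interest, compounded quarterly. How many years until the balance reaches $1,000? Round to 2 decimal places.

(1 + 0.029625)^(4t) = 1,000/250 = 4.
4t·ln(1 + 0.029625) = ln(4); 4t = 1.3863/0.0291947 ≈ 47.4845.
t ≈ 11.8711 years.

11.87 years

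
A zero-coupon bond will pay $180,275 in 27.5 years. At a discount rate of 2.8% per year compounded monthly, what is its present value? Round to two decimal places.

Growth factor = (1 + 0.028/12)^330 ≈ 2.15782994507.
P = 180,275/2.15782994507 ≈ 83,544.5816.

$83,544.58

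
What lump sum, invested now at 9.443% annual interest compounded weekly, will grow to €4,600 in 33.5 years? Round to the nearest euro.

€195

Growth factor = (1 + 0.09443/52)^1742 ≈ 23.58323697.
P = 4,600/23.58323697 ≈ 195.0538.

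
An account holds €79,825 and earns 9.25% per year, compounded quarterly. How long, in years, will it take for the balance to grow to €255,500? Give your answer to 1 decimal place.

12.7 years

We need (1 + 0.023125)^(4t) = 3.2008, so 4t = ln 3.2008 / ln 1.023125 ≈ 50.8880.
t ≈ 50.8880/4 = 12.7220 years.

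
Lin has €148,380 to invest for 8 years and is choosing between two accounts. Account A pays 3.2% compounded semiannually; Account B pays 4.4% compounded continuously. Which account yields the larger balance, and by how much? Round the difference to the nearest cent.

Account B, by €19,700.53

Account A growth factor: (1 + 0.016)^16 ≈ 1.28913775318; balance ≈ 191,282.2598.
Account B growth factor: e^(0.044·8) = e^0.352 ≈ 1.42190852372; balance ≈ 210,982.7867.
Account B is larger by 19,700.5269.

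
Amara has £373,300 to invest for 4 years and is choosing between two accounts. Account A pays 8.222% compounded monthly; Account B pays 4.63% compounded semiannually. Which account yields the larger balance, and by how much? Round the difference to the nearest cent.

Account A, by £69,781.94

A: (1 + 0.08222/12)^48 ≈ 1.38785367088, so 373,300 × 1.38785367088 ≈ 518,085.7753.
B: (1 + 0.02315)^8 ≈ 1.20092108152, so 373,300 × 1.20092108152 ≈ 448,303.8397.
Difference ≈ 69,781.9356 in favor of A.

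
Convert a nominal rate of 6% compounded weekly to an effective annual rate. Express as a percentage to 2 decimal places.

EAR = (1 + 6%/52)^52 − 1 = (1 + 0.00115385)^52 − 1.
(1 + 0.00115385)^52 ≈ 1.0618, so EAR ≈ 6.17998%.

6.18%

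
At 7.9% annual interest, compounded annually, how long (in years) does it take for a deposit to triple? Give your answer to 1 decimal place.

(1 + 0.079)^t = 3.
t = ln 3 / ln(1 + 0.079) ≈ 1.0986/0.0760347 ≈ 14.4488.

14.4 years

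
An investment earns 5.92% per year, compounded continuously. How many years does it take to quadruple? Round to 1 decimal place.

23.4 years

e^(0.0592t) = 4, so 0.0592t = ln 4 ≈ 1.3863.
t ≈ 1.3863/0.0592 ≈ 23.4171.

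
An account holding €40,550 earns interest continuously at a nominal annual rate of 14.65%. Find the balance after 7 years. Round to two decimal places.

A = P·e^(rt) = 40,550·e^(0.1465·7) = 40,550·e^1.0255.
e^1.0255 ≈ 2.78848935674, so A ≈ 113,073.2434.

€113,073.24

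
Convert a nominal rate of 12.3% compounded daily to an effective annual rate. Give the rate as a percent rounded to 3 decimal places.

EAR = (1 + 12.3%/365)^365 − 1 = (1 + 0.000336986)^365 − 1.
(1 + 0.000336986)^365 ≈ 1.130861, so EAR ≈ 13.08610%.

13.086%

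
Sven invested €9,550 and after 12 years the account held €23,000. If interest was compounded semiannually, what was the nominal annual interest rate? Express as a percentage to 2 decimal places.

The 24-period growth factor is 23,000/9,550 = 2.40838.
r/2 = 2.40838^(1/24) − 1 ≈ 0.0373019, so r ≈ 2·0.0373019 = 7.46039%.

7.46%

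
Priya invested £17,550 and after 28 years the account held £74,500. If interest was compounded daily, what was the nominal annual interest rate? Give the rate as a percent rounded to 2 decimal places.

5.16%

(1 + r/365)^10220 = 74,500/17,550 = 4.24501.
1 + r/365 = 4.24501^(1/10220) ≈ 1.000141, so r/365 ≈ 0.000141472.
r ≈ 365·0.000141472 = 5.16374%.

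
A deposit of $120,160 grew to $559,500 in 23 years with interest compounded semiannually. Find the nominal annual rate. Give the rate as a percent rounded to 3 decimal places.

(1 + r/2)^46 = 559,500/120,160 = 4.65629.
1 + r/2 = 4.65629^(1/46) ≈ 1.034005, so r/2 ≈ 0.0340049.
r ≈ 2·0.0340049 = 6.80099%.

6.801%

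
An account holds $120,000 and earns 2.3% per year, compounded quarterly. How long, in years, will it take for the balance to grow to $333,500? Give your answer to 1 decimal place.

44.6 years

(1 + 0.00575)^(4t) = 333,500/120,000 = 2.7792.
4t·ln(1 + 0.00575) = ln(2.7792); 4t = 1.0222/0.00573353 ≈ 178.2760.
t ≈ 44.5690 years.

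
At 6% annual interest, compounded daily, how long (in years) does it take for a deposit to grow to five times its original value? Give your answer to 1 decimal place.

26.8 years

(1 + 0.000164384)^(365t) = 5.
365t = ln 5 / ln(1 + 0.000164384) ≈ 1.6094/0.00016437 ≈ 9791.5520.
t ≈ 26.8262.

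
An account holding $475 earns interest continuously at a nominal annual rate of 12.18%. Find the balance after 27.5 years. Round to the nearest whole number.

$13,532

A = P·e^(rt) = 475·e^(0.1218·27.5) = 475·e^3.3495.
e^3.3495 ≈ 28.488485839, so A ≈ 13,532.0308.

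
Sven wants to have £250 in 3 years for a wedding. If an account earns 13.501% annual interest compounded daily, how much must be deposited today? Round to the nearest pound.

£167

Periodic rate = 13.501%/365 = 0.00036989; 1095 periods.
P = 250/(1 + 0.13501/365)^1095 ≈ 250/1.4992352 ≈ 166.7517.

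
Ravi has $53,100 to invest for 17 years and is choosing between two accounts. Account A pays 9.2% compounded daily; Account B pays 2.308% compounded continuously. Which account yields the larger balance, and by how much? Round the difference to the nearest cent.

Account A, by $175,043.22

A: (1 + 0.092/365)^6205 ≈ 4.77695314674, so 53,100 × 4.77695314674 ≈ 253,656.2121.
B: e^(0.02308·17) = e^0.39236 ≈ 1.4804705849, so 53,100 × 1.4804705849 ≈ 78,612.9881.
Difference ≈ 175,043.2240 in favor of A.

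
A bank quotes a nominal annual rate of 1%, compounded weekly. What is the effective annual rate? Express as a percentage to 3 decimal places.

1.005%

One year is 52 periods at 0.000192308 each: (1 + 0.000192308)^52 ≈ 1.010049.
EAR = 1.010049 − 1 ≈ 1.00492%.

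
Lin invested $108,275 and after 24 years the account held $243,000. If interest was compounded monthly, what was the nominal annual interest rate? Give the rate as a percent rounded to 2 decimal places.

3.37%

The 288-period growth factor is 243,000/108,275 = 2.24429.
r/12 = 2.24429^(1/288) − 1 ≈ 0.00281084, so r ≈ 12·0.00281084 = 3.37301%.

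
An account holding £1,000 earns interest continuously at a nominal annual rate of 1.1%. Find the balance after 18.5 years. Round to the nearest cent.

A = P·e^(rt) = 1,000·e^(0.011·18.5) = 1,000·e^0.2035.
e^0.2035 ≈ 1.225685158, so A ≈ 1,225.6852.

£1,225.69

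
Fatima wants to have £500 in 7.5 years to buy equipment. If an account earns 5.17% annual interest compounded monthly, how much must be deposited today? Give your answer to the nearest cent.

Growth factor = (1 + 0.0517/12)^90 ≈ 1.47243444.
P = 500/1.47243444 ≈ 339.5737.

£339.57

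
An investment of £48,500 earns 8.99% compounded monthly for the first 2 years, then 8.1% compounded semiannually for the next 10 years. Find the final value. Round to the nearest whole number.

Phase 1: 48,500·(1 + 0.0899/12)^24 ≈ 58,014.5385.
Phase 2: 58,014.5385·(1 + 0.0405)^20 ≈ 128,344.8753.

£128,345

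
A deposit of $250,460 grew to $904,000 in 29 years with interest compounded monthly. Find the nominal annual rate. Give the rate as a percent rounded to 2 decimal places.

The 348-period growth factor is 904,000/250,460 = 3.60936.
r/12 = 3.60936^(1/348) − 1 ≈ 0.00369512, so r ≈ 12·0.00369512 = 4.43414%.

4.43%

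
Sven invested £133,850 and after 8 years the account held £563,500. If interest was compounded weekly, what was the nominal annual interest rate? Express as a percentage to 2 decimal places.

(1 + r/52)^416 = 563,500/133,850 = 4.20994.
1 + r/52 = 4.20994^(1/416) ≈ 1.003461, so r/52 ≈ 0.00346138.
r ≈ 52·0.00346138 = 17.99917%.

18.00%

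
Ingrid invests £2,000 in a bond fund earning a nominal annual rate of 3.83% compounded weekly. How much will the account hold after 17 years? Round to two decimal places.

Growth factor = (1 + 0.0383/52)^884 ≈ 1.91718955.
A ≈ 2,000 × 1.91718955 ≈ 3,834.3791.

£3,834.38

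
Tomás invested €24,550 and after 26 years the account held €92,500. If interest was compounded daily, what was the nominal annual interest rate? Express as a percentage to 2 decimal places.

(1 + r/365)^9490 = 92,500/24,550 = 3.76782.
1 + r/365 = 3.76782^(1/9490) ≈ 1.00014, so r/365 ≈ 0.000139788.
r ≈ 365·0.000139788 = 5.10227%.

5.10%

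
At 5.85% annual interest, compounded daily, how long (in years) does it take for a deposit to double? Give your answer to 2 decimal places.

11.85 years

(1 + 0.000160274)^(365t) = 2.
365t = ln 2 / ln(1 + 0.000160274) ≈ 0.69315/0.000160261 ≈ 4325.1110.
t ≈ 11.8496.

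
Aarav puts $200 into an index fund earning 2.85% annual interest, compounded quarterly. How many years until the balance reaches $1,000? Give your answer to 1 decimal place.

(1 + 0.007125)^(4t) = 1,000/200 = 5.
4t·ln(1 + 0.007125) = ln(5); 4t = 1.6094/0.00709974 ≈ 226.6898.
t ≈ 56.6724 years.

56.7 years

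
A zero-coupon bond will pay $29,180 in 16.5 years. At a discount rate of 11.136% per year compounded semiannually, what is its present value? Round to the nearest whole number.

$4,881

Periodic rate = 11.136%/2 = 0.05568; 33 periods.
P = 29,180/(1 + 0.05568)^33 ≈ 29,180/5.9781347161 ≈ 4,881.1212.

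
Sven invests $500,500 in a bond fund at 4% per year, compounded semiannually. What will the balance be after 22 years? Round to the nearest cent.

$1,196,221.60

Periodic rate = 4%/2 = 0.02; periods = 2·22 = 44.
A = 500,500·(1 + 0.02)^44 ≈ 500,500·2.390053142452 ≈ 1,196,221.5978.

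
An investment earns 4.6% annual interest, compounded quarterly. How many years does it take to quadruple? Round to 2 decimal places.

30.31 years

(1 + 0.0115)^(4t) = 4.
4t = ln 4 / ln(1 + 0.0115) ≈ 1.3863/0.0114344 ≈ 121.2392.
t ≈ 30.3098.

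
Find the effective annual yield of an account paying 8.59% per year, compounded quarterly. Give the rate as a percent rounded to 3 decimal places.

8.871%

EAR = (1 + 8.59%/4)^4 − 1 = (1 + 0.021475)^4 − 1.
(1 + 0.021475)^4 ≈ 1.088707, so EAR ≈ 8.87069%.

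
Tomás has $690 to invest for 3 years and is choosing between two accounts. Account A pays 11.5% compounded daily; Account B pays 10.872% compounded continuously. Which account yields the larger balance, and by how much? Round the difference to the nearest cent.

A: (1 + 0.115/365)^1095 ≈ 1.4119132, so 690 × 1.4119132 ≈ 974.2201.
B: e^(0.10872·3) = e^0.32616 ≈ 1.38563705, so 690 × 1.38563705 ≈ 956.0896.
Difference ≈ 18.1305 in favor of A.

Account A, by $18.13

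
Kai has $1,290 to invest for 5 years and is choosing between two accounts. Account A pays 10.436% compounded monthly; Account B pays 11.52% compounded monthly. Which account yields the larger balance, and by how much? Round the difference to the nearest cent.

Account B, by $119.67

A: (1 + 0.10436/12)^60 ≈ 1.681261004, so 1,290 × 1.681261004 ≈ 2,168.8267.
B: (1 + 0.0096)^60 ≈ 1.774028179, so 1,290 × 1.774028179 ≈ 2,288.4964.
Difference ≈ 119.6697 in favor of B.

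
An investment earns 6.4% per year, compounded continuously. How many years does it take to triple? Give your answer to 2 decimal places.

e^(0.064t) = 3, so 0.064t = ln 3 ≈ 1.0986.
t ≈ 1.0986/0.064 ≈ 17.1658.

17.17 years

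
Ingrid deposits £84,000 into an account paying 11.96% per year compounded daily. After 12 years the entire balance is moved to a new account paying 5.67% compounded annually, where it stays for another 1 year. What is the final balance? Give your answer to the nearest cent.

Phase 1: 84,000·(1 + 0.1196/365)^4380 ≈ 352,757.8038.
Phase 2: 352,757.8038·(1 + 0.0567)^1 ≈ 372,759.1713.

£372,759.17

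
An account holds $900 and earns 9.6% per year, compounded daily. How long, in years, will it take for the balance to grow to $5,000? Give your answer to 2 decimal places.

17.86 years

We need (1 + 0.000263014)^(365t) = 5.5556, so 365t = ln 5.5556 / ln 1.000263 ≈ 6520.6639.
t ≈ 6520.6639/365 = 17.8648 years.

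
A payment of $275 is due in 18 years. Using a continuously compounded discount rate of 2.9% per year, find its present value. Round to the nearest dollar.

P = A·e^(−rt) = 275·e^(−0.522).
e^(−0.522) ≈ 0.593332695, so P ≈ 163.1665.

$163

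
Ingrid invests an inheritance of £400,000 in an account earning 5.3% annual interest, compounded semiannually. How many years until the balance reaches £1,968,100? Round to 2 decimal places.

30.46 years

We need (1 + 0.0265)^(2t) = 4.9203, so 2t = ln 4.9203 / ln 1.0265 ≈ 60.9200.
t ≈ 60.9200/2 = 30.4600 years.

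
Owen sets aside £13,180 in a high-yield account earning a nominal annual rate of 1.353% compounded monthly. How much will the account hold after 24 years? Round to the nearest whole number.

£18,233

Growth factor = (1 + 0.0011275)^288 ≈ 1.3833900941.
A ≈ 13,180 × 1.3833900941 ≈ 18,233.0814.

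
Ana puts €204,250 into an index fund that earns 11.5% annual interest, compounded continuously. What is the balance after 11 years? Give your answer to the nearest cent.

€723,676.69

A = P·e^(rt) = 204,250·e^(0.115·11) = 204,250·e^1.265.
e^1.265 ≈ 3.54309273611, so A ≈ 723,676.6914.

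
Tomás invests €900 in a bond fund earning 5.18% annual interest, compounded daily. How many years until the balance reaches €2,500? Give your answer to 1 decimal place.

19.7 years

(1 + 0.000141918)^(365t) = 2,500/900 = 2.7778.
365t·ln(1 + 0.000141918) = ln(2.7778); 365t = 1.0217/0.000141908 ≈ 7199.4047.
t ≈ 19.7244 years.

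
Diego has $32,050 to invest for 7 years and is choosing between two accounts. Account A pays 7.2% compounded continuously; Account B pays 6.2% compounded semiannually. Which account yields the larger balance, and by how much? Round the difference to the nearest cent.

Account A, by $3,911.70

A: e^(0.072·7) = e^0.504 ≈ 1.6553293632, so 32,050 × 1.6553293632 ≈ 53,053.3061.
B: (1 + 0.031)^14 ≈ 1.5332794463, so 32,050 × 1.5332794463 ≈ 49,141.6063.
Difference ≈ 3,911.6998 in favor of A.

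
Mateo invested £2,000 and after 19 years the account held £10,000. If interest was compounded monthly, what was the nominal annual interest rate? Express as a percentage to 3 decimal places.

(1 + r/12)^228 = 10,000/2,000 = 5.
1 + r/12 = 5^(1/228) ≈ 1.007084, so r/12 ≈ 0.00708391.
r ≈ 12·0.00708391 = 8.50069%.

8.501%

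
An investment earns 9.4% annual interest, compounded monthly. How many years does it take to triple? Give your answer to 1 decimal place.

(1 + 0.00783333)^(12t) = 3.
12t = ln 3 / ln(1 + 0.00783333) ≈ 1.0986/0.00780281 ≈ 140.7970.
t ≈ 11.7331.

11.7 years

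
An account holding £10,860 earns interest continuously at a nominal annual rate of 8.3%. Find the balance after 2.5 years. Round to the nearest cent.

£13,364.29

A = P·e^(rt) = 10,860·e^(0.083·2.5) = 10,860·e^0.2075.
e^0.2075 ≈ 1.2305977168, so A ≈ 13,364.2912.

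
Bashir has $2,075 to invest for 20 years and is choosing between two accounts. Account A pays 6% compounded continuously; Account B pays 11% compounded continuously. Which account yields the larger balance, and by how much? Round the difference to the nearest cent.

Account B, by $11,837.66

Account A growth factor: e^(0.06·20) = e^1.2 ≈ 3.320116923; balance ≈ 6,889.2426.
Account B growth factor: e^(0.11·20) = e^2.2 ≈ 9.0250134994; balance ≈ 18,726.9030.
Account B is larger by 11,837.6604.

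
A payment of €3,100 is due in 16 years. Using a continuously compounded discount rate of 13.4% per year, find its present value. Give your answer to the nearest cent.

P = A·e^(−rt) = 3,100·e^(−2.144).
e^(−2.144) ≈ 0.1171851636, so P ≈ 363.2740.

€363.27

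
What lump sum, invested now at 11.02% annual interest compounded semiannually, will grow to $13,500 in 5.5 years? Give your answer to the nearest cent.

$7,483.49

Periodic rate = 11.02%/2 = 0.0551; 11 periods.
P = 13,500/(1 + 0.0551)^11 ≈ 13,500/1.8039722532 ≈ 7,483.4854.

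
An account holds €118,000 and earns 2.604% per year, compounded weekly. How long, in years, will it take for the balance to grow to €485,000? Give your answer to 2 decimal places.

54.29 years

We need (1 + 0.000500769)^(52t) = 4.1102, so 52t = ln 4.1102 / ln 1.000501 ≈ 2823.2928.
t ≈ 2823.2928/52 = 54.2941 years.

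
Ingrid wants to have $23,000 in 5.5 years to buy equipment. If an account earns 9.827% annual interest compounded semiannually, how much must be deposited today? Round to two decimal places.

$13,570.09

Periodic rate = 9.827%/2 = 0.049135; 11 periods.
P = 23,000/(1 + 0.049135)^11 ≈ 23,000/1.6949041091 ≈ 13,570.0892.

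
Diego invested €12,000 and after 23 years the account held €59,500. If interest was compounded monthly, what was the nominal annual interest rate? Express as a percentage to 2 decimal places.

6.98%

(1 + r/12)^276 = 59,500/12,000 = 4.95833.
1 + r/12 = 4.95833^(1/276) ≈ 1.005818, so r/12 ≈ 0.00581784.
r ≈ 12·0.00581784 = 6.98140%.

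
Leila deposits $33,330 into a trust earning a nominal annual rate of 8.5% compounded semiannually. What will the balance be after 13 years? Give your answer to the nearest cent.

$98,358.74

Growth factor = (1 + 0.0425)^26 ≈ 2.9510573857.
A ≈ 33,330 × 2.9510573857 ≈ 98,358.7427.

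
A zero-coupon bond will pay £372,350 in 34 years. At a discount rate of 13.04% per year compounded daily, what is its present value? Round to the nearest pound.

£4,424

Periodic rate = 13.04%/365 = 0.00035726; 12410 periods.
P = 372,350/(1 + 0.1304/365)^12410 ≈ 372,350/84.1674455447 ≈ 4,423.9195.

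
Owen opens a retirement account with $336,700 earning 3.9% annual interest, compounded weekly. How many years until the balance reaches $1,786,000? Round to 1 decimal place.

42.8 years

We need (1 + 0.00075)^(52t) = 5.3044, so 52t = ln 5.3044 / ln 1.00075 ≈ 2225.5561.
t ≈ 2225.5561/52 = 42.7992 years.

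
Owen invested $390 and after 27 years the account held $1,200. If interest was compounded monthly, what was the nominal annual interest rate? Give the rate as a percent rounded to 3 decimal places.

(1 + r/12)^324 = 1,200/390 = 3.07692.
1 + r/12 = 3.07692^(1/324) ≈ 1.003475, so r/12 ≈ 0.00347494.
r ≈ 12·0.00347494 = 4.16993%.

4.170%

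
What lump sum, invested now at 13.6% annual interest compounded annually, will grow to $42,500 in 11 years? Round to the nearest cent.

$10,452.67

Growth factor = (1 + 0.136)^11 ≈ 4.065946362.
P = 42,500/4.065946362 ≈ 10,452.6711.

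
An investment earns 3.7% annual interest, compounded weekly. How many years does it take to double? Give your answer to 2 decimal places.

18.74 years

(1 + 0.000711538)^(52t) = 2.
52t = ln 2 / ln(1 + 0.000711538) ≈ 0.69315/0.000711285 ≈ 974.4993.
t ≈ 18.7404.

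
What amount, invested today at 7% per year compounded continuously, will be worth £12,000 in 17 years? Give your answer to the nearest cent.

P = A·e^(−rt) = 12,000·e^(−1.19).
e^(−1.19) ≈ 0.30422126407, so P ≈ 3,650.6552.

£3,650.66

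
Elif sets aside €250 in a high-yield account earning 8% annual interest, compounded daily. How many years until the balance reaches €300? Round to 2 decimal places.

2.28 years

We need (1 + 0.000219178)^(365t) = 1.2, so 365t = ln 1.2 / ln 1.000219 ≈ 831.9333.
t ≈ 831.9333/365 = 2.2793 years.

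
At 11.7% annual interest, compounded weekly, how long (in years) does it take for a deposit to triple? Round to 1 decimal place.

(1 + 0.00225)^(52t) = 3.
52t = ln 3 / ln(1 + 0.00225) ≈ 1.0986/0.00224747 ≈ 488.8212.
t ≈ 9.4004.

9.4 years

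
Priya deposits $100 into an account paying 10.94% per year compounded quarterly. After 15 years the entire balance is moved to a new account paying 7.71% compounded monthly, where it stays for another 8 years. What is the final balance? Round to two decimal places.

After 15 years at 10.94%: 100 × 5.04783925 ≈ 504.7839.
Then 8 years at 7.71%: 504.7839 × 1.84933659 ≈ 933.5154.

$933.52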